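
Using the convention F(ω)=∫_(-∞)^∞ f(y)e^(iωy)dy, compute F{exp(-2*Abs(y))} 4/(ω^2 + 4)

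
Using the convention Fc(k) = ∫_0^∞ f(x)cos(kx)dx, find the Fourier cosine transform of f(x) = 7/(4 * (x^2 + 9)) 7 * pi * exp(-3 * k)/24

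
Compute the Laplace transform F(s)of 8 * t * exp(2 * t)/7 8/(7 * (s - 2)^2)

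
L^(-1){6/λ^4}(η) η^3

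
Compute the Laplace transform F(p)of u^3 6/p^4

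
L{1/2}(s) 1/(2*s)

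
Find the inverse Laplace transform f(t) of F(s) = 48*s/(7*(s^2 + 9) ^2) 8*t*sin(3*t) /7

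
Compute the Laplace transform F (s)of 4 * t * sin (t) 8 * s/ (s^2 + 1)^2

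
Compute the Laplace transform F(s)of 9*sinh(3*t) 27/(s^2 - 9)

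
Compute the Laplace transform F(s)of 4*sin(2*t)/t 4*atan(2/s)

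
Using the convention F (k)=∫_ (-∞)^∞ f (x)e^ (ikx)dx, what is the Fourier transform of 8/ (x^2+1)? 8 * pi * exp (-Abs (k))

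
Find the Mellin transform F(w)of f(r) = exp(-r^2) gamma(w/2)/2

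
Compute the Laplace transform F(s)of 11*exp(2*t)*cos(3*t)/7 11*(s - 2)/(7*((s - 2)^2 + 9))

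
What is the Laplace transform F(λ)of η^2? 2/λ^3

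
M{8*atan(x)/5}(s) -4*pi*sec(pi*s/2)/(5*s)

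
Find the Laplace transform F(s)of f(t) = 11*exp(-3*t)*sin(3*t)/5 33/(5*((s+3)^2+9))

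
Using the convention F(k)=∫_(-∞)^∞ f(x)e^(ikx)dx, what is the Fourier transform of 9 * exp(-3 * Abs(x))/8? 27/(4 * (k^2 + 9))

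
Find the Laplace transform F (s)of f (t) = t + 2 2/s + s^ (-2)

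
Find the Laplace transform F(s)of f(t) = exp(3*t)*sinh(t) 1/((s - 3)^2 - 1)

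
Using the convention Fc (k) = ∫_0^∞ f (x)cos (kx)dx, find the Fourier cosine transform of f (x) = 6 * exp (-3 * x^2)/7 sqrt (3) * sqrt (pi) * exp (-k^2/12)/7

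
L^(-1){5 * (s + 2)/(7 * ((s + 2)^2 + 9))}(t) 5 * exp(-2 * t) * cos(3 * t)/7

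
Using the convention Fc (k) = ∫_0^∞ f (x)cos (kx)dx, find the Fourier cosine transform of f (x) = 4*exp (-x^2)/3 2*sqrt (pi)*exp (-k^2/4)/3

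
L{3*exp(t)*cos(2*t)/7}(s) 3*(s - 1)/(7*((s - 1)^2+4))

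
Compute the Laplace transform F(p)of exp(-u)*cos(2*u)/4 (p + 1)/(4*((p + 1)^2 + 4))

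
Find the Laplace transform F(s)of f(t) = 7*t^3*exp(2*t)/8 21/(4*(s - 2)^4)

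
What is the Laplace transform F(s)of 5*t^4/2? 60/s^5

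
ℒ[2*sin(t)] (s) 2/(s^2 + 1)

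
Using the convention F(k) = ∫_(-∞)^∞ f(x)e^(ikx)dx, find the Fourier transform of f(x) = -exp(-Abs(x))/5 -2/(5 * k^2 + 5)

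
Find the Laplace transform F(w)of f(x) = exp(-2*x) 1/(w + 2)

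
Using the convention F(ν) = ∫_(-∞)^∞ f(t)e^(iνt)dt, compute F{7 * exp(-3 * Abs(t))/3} 14/(ν^2 + 9)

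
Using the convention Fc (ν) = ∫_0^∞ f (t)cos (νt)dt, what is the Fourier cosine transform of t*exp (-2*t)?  (4 - ν^2)/ (ν^2 + 4)^2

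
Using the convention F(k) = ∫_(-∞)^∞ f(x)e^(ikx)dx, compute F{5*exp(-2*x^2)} 5*sqrt(2)*sqrt(pi)*exp(-k^2/8)/2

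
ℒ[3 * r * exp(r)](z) 3/(z - 1)^2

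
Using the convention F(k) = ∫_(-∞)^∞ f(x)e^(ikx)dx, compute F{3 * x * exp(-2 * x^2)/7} 3 * sqrt(2) * I * sqrt(pi) * k * exp(-k^2/8)/56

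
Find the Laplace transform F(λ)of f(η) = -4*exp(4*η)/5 -4/(5*λ - 20)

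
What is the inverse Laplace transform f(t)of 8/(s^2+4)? 4*sin(2*t)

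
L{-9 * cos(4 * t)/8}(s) -9 * s/(8 * s^2 + 128)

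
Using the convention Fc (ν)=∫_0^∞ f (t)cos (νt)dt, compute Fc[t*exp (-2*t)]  (4 - ν^2)/ (ν^2+4)^2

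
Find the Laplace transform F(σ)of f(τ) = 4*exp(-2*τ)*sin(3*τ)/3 4/((σ + 2)^2 + 9)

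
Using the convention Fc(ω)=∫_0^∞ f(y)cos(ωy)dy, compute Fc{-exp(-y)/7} -1/(7*ω^2 + 7)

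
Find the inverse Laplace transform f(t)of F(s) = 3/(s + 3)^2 3*t*exp(-3*t)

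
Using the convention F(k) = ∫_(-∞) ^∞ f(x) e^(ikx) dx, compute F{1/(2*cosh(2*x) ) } pi/(4*cosh(pi*k/4) ) 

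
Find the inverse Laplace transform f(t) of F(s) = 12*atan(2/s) 12*sin(2*t) /t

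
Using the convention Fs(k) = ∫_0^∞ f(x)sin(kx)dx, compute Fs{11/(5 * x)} 11 * pi/10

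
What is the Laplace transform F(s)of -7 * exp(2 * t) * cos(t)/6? 7 * (2 - s)/(6 * ((s - 2)^2 + 1))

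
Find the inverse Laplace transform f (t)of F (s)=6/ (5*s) 6/5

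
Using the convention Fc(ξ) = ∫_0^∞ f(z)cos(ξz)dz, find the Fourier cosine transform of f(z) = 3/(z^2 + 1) 3*pi*exp(-ξ)/2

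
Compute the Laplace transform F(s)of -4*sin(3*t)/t -4*atan(3/s)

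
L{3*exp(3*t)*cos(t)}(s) 3*(s - 3)/((s - 3)^2 + 1)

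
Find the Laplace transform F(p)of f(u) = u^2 2/p^3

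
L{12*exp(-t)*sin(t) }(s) 12/((s+1) ^2+1) 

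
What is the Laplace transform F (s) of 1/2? 1/ (2*s) 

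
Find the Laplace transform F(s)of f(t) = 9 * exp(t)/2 9/(2 * (s - 1))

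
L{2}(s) 2/s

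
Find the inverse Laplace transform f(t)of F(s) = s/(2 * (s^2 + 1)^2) t * sin(t)/4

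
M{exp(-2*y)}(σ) gamma(σ)/2^σ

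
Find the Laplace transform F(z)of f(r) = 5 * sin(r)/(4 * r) 5 * atan(1/z)/4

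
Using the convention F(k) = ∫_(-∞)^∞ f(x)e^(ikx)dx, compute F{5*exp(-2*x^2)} 5*sqrt(2)*sqrt(pi)*exp(-k^2/8)/2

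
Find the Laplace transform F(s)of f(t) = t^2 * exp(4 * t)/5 2/(5 * (s - 4)^3)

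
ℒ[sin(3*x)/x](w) atan(3/w)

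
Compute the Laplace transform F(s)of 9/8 9/(8 * s)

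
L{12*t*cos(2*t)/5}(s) 12*(s^2 - 4)/(5*(s^2 + 4)^2)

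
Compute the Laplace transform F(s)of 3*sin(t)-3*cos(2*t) 3/(s^2 + 1)-3*s/(s^2 + 4)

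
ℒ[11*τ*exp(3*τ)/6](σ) 11/(6*(σ - 3)^2)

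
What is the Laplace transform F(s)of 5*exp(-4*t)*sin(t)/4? 5/(4*((s + 4)^2 + 1))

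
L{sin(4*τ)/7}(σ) 4/(7*(σ^2 + 16))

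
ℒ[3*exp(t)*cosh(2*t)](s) 3*(s - 1)/((s - 1)^2 - 4)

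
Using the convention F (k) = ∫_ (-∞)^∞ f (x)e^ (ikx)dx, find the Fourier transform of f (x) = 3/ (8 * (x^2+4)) 3 * pi * exp (-2 * Abs (k))/16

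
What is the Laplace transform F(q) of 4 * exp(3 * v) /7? 4/(7 * (q - 3) ) 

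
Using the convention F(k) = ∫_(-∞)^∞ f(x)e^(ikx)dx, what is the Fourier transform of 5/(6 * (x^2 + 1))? 5 * pi * exp(-Abs(k))/6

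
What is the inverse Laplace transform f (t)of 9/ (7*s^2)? 9*t/7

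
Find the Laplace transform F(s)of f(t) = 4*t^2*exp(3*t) 8/(s - 3)^3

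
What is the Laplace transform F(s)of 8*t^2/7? 16/(7*s^3)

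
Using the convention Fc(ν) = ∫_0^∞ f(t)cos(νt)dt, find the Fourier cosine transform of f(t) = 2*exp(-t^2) sqrt(pi)*exp(-ν^2/4)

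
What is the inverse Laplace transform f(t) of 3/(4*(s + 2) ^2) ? 3*t*exp(-2*t) /4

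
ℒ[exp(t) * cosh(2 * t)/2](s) (s - 1)/(2 * ((s - 1)^2 - 4))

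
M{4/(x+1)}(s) 4*pi*csc(pi*s)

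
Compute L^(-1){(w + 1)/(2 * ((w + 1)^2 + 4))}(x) exp(-x) * cos(2 * x)/2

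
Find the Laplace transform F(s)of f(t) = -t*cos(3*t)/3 (9 - s^2)/(3*(s^2 + 9)^2)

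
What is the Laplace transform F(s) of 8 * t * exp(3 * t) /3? 8/(3 * (s - 3) ^2) 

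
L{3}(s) 3/s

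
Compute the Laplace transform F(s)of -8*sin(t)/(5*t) -8*atan(1/s)/5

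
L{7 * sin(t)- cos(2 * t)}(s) 7/(s^2+1)- s/(s^2+4)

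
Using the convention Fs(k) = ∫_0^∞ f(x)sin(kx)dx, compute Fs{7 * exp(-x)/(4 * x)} 7 * atan(k)/4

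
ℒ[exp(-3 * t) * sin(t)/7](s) 1/(7 * ((s + 3)^2 + 1))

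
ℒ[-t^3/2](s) -3/s^4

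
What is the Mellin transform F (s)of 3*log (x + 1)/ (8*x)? -3*pi*csc (pi*s)/ (8*s - 8)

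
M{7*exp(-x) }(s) 7*gamma(s) 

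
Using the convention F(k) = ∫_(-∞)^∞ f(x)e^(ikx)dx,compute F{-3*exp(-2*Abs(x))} -12/(k^2 + 4)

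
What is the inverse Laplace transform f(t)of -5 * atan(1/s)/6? -5 * sin(t)/(6 * t)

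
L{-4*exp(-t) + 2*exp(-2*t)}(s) 2/(s + 2) - 4/(s + 1)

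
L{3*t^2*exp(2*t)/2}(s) 3/(s - 2)^3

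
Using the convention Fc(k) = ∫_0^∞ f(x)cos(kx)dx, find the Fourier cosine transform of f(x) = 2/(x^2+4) pi * exp(-2 * k)/2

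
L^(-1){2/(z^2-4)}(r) sinh(2 * r)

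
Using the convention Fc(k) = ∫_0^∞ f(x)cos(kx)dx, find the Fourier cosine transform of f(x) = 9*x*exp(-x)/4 9*(1 - k^2)/(4*(k^2 + 1)^2)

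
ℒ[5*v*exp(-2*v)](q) 5/(q+2)^2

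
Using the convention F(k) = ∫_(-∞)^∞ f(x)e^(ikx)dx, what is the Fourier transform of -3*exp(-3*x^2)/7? -sqrt(3)*sqrt(pi)*exp(-k^2/12)/7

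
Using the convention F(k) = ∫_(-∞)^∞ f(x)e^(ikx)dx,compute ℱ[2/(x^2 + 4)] pi * exp(-2 * Abs(k))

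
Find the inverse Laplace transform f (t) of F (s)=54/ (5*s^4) 9*t^3/5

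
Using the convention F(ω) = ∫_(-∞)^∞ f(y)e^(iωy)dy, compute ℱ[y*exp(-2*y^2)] sqrt(2)*I*sqrt(pi)*ω*exp(-ω^2/8)/8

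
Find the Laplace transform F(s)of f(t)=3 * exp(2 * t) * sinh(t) 3/((s - 2)^2 - 1)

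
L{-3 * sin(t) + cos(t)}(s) s/(s^2 + 1) - 3/(s^2 + 1)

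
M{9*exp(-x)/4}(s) 9*gamma(s)/4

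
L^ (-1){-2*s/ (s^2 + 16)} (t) -2*cos (4*t)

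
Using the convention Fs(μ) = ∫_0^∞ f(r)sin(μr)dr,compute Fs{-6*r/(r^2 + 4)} -3*pi*exp(-2*μ)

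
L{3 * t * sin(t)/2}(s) 3 * s/(s^2 + 1)^2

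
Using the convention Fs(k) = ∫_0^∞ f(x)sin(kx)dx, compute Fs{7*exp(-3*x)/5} 7*k/(5*(k^2 + 9))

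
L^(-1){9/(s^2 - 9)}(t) 3 * sinh(3 * t)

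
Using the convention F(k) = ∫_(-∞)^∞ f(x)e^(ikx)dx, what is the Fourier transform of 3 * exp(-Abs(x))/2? 3/(k^2 + 1)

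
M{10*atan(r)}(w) -5*pi*sec(pi*w/2)/w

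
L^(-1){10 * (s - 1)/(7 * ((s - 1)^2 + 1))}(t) 10 * exp(t) * cos(t)/7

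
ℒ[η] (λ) λ^(-2)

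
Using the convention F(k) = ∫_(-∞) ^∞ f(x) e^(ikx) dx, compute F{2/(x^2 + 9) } 2*pi*exp(-3*Abs(k) ) /3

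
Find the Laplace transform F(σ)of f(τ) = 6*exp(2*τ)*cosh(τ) 6*(σ - 2)/((σ - 2)^2-1)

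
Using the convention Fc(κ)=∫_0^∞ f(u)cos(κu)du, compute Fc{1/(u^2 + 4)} pi*exp(-2*κ)/4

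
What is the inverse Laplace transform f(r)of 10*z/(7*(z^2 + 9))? 10*cos(3*r)/7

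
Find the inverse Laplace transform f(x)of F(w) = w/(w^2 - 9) cosh(3*x)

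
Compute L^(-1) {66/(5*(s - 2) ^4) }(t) 11*t^3*exp(2*t) /5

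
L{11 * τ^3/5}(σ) 66/(5 * σ^4)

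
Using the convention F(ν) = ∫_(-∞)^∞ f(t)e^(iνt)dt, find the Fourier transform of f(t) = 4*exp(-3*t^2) 4*sqrt(3)*sqrt(pi)*exp(-ν^2/12)/3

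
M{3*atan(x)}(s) -3*pi*sec(pi*s/2)/(2*s)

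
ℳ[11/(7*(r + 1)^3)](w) 11*pi*(w - 2)*(w - 1)/(14*sin(pi*w))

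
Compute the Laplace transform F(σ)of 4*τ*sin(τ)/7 8*σ/(7*(σ^2 + 1)^2)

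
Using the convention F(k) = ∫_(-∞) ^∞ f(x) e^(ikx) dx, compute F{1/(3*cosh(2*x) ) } pi/(6*cosh(pi*k/4) ) 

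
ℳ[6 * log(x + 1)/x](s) -6 * pi * csc(pi * s)/(s - 1)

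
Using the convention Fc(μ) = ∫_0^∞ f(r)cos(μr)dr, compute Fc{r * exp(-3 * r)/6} (9 - μ^2)/(6 * (μ^2 + 9)^2)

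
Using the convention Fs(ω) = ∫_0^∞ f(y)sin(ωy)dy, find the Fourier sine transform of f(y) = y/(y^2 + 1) pi*exp(-ω)/2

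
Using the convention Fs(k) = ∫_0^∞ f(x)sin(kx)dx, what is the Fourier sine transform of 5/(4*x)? 5*pi/8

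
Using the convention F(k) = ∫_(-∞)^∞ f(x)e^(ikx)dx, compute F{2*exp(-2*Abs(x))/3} 8/(3*(k^2 + 4))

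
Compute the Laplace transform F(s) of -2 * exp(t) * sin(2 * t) -4/((s - 1) ^2 + 4) 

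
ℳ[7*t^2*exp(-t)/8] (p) 7*gamma(p + 2)/8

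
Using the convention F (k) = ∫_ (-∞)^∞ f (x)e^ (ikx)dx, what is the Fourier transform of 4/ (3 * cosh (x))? 4 * pi/ (3 * cosh (pi * k/2))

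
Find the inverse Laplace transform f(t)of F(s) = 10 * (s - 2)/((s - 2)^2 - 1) 10 * exp(2 * t) * cosh(t)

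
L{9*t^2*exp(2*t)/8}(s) 9/(4*(s - 2)^3)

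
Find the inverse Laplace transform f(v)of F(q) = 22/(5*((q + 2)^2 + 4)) 11*exp(-2*v)*sin(2*v)/5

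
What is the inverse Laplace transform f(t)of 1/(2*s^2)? t/2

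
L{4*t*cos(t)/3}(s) 4*(s^2-1)/(3*(s^2 + 1)^2)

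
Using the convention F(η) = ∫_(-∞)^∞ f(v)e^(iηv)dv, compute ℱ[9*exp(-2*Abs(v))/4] 9/(η^2 + 4)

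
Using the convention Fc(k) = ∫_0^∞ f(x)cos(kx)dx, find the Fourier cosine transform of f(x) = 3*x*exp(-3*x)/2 3*(9 - k^2)/(2*(k^2 + 9)^2)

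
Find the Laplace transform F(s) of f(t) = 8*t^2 16/s^3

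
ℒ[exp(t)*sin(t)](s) 1/((s - 1)^2 + 1)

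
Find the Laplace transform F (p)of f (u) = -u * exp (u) -1/ (p - 1)^2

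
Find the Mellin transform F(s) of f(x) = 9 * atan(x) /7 -9 * pi * sec(pi * s/2) /(14 * s) 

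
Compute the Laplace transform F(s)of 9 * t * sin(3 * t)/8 27 * s/(4 * (s^2 + 9)^2)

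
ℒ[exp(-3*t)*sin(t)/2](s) 1/(2*((s + 3)^2 + 1))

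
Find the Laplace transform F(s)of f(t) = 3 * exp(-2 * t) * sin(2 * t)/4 3/(2 * ((s + 2)^2 + 4))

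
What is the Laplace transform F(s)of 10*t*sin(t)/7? 20*s/(7*(s^2 + 1)^2)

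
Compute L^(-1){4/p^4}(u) 2*u^3/3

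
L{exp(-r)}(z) 1/(z + 1)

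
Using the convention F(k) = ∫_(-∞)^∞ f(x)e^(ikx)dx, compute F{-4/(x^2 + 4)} -2*pi*exp(-2*Abs(k))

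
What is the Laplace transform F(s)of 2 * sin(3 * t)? 6/(s^2 + 9)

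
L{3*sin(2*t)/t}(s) 3*atan(2/s)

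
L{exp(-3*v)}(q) 1/(q + 3)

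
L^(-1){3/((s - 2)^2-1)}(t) 3*exp(2*t)*sinh(t)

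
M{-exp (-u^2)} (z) -gamma (z/2)/2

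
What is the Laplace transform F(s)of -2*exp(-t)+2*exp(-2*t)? 2/(s+2) - 2/(s+1)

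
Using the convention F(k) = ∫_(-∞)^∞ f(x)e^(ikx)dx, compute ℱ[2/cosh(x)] 2*pi/cosh(pi*k/2)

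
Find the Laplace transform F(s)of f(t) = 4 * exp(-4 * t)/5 4/(5 * (s + 4))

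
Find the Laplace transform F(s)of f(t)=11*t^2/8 11/(4*s^3)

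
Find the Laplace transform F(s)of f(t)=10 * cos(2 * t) 10 * s/(s^2 + 4)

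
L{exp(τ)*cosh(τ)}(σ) (σ - 1)/(σ*(σ - 2))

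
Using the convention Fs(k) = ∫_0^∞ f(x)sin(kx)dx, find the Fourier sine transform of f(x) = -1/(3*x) -pi/6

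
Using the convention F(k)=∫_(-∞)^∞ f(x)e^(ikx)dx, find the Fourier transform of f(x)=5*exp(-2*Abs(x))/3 20/(3*(k^2 + 4))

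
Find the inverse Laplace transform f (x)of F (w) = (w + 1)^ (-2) x * exp (-x)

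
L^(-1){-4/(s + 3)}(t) -4 * exp(-3 * t)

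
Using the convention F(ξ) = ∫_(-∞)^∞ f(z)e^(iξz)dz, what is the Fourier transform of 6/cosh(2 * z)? 3 * pi/cosh(pi * ξ/4)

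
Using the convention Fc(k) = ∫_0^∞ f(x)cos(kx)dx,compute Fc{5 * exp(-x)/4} 5/(4 * (k^2 + 1))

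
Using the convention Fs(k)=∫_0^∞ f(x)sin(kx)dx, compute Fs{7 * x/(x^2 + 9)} 7 * pi * exp(-3 * k)/2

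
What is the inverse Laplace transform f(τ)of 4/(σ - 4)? 4 * exp(4 * τ)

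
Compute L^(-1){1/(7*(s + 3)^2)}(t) t*exp(-3*t)/7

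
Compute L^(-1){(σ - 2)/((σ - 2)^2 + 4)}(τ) exp(2 * τ) * cos(2 * τ)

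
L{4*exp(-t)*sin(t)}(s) 4/((s + 1)^2 + 1)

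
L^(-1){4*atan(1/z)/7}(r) 4*sin(r)/(7*r)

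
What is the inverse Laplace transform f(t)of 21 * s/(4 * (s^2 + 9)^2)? 7 * t * sin(3 * t)/8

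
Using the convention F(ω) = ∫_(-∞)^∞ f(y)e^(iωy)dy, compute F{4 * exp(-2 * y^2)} 2 * sqrt(2) * sqrt(pi) * exp(-ω^2/8)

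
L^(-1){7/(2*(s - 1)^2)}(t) 7*t*exp(t)/2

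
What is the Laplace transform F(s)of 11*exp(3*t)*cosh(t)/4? 11*(s - 3)/(4*((s - 3)^2 - 1))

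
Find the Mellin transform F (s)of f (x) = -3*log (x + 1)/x 3*pi*csc (pi*s)/ (s - 1)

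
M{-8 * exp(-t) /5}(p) -8 * gamma(p) /5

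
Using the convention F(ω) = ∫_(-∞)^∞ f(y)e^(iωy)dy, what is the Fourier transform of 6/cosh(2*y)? 3*pi/cosh(pi*ω/4)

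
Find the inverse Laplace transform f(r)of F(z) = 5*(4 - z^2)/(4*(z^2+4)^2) -5*r*cos(2*r)/4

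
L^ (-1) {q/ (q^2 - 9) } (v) cosh (3*v) 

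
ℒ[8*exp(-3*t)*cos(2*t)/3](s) 8*(s+3)/(3*((s+3)^2+4))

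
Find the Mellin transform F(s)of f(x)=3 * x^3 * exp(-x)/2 3 * gamma(s + 3)/2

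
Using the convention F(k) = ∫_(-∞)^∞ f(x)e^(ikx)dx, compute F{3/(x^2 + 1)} 3*pi*exp(-Abs(k))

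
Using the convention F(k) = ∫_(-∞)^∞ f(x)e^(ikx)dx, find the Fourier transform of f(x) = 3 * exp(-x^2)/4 3 * sqrt(pi) * exp(-k^2/4)/4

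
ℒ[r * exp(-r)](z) (z+1)^(-2)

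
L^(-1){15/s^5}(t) 5 * t^4/8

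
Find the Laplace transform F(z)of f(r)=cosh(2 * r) z/(z^2 - 4)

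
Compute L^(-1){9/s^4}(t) 3 * t^3/2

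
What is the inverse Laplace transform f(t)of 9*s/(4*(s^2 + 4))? 9*cos(2*t)/4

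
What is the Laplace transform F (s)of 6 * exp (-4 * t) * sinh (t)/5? 6/ (5 * ( (s + 4)^2 - 1))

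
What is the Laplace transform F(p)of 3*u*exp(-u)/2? 3/(2*(p + 1)^2)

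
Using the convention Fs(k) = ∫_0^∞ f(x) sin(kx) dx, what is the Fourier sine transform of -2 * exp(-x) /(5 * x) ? -2 * atan(k) /5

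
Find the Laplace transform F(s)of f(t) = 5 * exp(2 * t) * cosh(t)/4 5 * (s - 2)/(4 * ((s - 2)^2 - 1))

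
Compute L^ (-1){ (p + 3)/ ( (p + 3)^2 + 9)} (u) exp (-3*u)*cos (3*u)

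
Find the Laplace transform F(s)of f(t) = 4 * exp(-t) 4/(s + 1)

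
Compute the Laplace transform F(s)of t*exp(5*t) (s - 5)^(-2)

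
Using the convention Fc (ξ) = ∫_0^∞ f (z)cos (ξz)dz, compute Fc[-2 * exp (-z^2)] -sqrt (pi) * exp (-ξ^2/4)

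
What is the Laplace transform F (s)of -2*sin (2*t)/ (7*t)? -2*atan (2/s)/7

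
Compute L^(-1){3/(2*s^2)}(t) 3*t/2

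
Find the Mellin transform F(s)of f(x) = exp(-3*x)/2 gamma(s)/(2*3^s)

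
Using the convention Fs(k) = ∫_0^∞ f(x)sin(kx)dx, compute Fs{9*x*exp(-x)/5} 18*k/(5*(k^2 + 1)^2)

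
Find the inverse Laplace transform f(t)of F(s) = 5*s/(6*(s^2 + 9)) 5*cos(3*t)/6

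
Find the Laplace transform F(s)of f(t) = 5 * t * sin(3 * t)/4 15 * s/(2 * (s^2 + 9)^2)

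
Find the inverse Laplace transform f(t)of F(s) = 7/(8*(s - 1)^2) 7*t*exp(t)/8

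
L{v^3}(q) 6/q^4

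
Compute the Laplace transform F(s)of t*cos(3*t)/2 (s^2-9)/(2*(s^2 + 9)^2)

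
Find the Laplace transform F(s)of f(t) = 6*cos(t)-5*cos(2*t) 6*s/(s^2 + 1)-5*s/(s^2 + 4)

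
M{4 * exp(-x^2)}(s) 2 * gamma(s/2)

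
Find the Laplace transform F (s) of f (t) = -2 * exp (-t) -2/ (s + 1) 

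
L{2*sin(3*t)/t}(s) 2*atan(3/s)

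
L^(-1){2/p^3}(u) u^2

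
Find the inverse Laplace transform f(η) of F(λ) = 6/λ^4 η^3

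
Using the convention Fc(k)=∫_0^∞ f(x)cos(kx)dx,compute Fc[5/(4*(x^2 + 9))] 5*pi*exp(-3*k)/24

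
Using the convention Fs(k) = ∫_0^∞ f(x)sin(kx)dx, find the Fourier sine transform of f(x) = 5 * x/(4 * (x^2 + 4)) 5 * pi * exp(-2 * k)/8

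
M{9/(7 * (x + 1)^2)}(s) -9 * pi * (s - 1)/(7 * sin(pi * s))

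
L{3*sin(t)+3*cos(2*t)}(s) 3*s/(s^2+4)+3/(s^2+1)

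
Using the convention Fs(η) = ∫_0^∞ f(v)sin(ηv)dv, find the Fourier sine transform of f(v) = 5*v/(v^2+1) 5*pi*exp(-η)/2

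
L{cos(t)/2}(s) s/(2 * (s^2+1))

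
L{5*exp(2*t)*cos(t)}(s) 5*(s - 2)/((s - 2)^2 + 1)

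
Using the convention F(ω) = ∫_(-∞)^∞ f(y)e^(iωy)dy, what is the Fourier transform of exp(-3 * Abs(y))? 6/(ω^2 + 9)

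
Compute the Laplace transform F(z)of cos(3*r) z/(z^2 + 9)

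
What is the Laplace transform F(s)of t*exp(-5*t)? (s+5)^(-2)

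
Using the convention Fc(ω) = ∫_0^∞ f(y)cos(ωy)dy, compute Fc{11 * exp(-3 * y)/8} 33/(8 * (ω^2 + 9))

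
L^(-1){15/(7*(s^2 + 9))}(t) 5*sin(3*t)/7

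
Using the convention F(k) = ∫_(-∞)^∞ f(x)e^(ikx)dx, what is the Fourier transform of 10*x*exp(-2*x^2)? 5*sqrt(2)*I*sqrt(pi)*k*exp(-k^2/8)/4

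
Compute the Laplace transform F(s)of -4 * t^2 -8/s^3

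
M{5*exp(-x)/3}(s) 5*gamma(s)/3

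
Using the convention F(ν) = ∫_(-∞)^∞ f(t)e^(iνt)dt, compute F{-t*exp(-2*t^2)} -sqrt(2)*I*sqrt(pi)*ν*exp(-ν^2/8)/8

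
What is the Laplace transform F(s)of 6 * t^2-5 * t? 12/s^3-5/s^2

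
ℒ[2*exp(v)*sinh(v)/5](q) 2/(5*q*(q - 2))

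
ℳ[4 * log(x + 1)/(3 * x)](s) -4 * pi * csc(pi * s)/(3 * s - 3)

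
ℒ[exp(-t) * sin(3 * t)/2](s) 3/(2 * ((s+1)^2+9))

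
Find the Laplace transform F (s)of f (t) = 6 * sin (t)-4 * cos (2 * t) 6/ (s^2 + 1)-4 * s/ (s^2 + 4)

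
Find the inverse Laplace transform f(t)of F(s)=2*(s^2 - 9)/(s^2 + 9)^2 2*t*cos(3*t)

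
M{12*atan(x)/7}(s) -6*pi*sec(pi*s/2)/(7*s)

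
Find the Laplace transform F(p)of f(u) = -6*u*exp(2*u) -6/(p - 2)^2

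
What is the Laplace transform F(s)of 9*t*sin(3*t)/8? 27*s/(4*(s^2 + 9)^2)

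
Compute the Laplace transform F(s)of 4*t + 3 4/s^2 + 3/s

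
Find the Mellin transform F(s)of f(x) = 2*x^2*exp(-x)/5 2*gamma(s + 2)/5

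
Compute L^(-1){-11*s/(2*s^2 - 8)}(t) -11*cosh(2*t)/2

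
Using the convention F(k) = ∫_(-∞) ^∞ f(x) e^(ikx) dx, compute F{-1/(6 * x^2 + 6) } -pi * exp(-Abs(k) ) /6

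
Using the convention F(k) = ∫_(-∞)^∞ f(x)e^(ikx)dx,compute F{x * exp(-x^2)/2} I * sqrt(pi) * k * exp(-k^2/4)/4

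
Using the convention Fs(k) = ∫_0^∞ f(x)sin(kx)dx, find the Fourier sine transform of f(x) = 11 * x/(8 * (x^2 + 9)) 11 * pi * exp(-3 * k)/16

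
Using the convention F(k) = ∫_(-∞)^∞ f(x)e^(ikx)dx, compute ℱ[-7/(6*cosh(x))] -7*pi/(6*cosh(pi*k/2))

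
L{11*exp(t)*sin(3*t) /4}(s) 33/(4*((s - 1) ^2 + 9) ) 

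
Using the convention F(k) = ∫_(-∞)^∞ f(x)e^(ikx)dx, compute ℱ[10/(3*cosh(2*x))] 5*pi/(3*cosh(pi*k/4))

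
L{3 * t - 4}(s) 3/s^2-4/s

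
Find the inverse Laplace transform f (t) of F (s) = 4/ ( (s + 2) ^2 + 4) 2 * exp (-2 * t) * sin (2 * t) 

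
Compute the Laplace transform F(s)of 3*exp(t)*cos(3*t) 3*(s - 1)/((s - 1)^2 + 9)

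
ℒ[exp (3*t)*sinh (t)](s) 1/ ( (s - 3)^2 - 1)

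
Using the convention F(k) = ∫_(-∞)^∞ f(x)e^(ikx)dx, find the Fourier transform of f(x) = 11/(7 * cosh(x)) 11 * pi/(7 * cosh(pi * k/2))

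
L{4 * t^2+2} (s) 8/s^3+2/s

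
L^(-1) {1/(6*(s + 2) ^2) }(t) t*exp(-2*t) /6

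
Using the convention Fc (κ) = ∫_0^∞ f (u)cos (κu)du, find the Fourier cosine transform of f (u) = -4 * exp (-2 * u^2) -sqrt (2) * sqrt (pi) * exp (-κ^2/8)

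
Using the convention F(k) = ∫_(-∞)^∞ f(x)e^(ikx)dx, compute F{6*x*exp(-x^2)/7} 3*I*sqrt(pi)*k*exp(-k^2/4)/7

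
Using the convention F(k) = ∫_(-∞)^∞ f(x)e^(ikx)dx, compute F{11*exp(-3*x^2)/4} 11*sqrt(3)*sqrt(pi)*exp(-k^2/12)/12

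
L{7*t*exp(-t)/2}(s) 7/(2*(s+1)^2)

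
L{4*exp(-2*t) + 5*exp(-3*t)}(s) 5/(s + 3) + 4/(s + 2)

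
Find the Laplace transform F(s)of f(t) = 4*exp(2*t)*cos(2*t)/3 4*(s - 2)/(3*((s - 2)^2 + 4))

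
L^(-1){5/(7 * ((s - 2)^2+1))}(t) 5 * exp(2 * t) * sin(t)/7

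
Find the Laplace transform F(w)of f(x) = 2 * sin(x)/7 2/(7 * (w^2+1))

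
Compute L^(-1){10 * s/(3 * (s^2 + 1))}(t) 10 * cos(t)/3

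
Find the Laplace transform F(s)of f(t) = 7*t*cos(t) 7*(s^2 - 1)/(s^2 + 1)^2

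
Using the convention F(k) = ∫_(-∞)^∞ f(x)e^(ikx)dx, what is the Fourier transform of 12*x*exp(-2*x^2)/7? 3*sqrt(2)*I*sqrt(pi)*k*exp(-k^2/8)/14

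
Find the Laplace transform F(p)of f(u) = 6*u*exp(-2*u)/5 6/(5*(p + 2)^2)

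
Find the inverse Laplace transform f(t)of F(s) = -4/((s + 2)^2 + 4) -2*exp(-2*t)*sin(2*t)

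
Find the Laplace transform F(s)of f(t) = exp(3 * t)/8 1/(8 * (s - 3))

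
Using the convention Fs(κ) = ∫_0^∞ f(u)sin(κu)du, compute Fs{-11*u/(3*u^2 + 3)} -11*pi*exp(-κ)/6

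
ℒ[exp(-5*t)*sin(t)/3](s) 1/(3*((s + 5)^2 + 1))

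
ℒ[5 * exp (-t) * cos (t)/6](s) 5 * (s + 1)/ (6 * ( (s + 1)^2 + 1))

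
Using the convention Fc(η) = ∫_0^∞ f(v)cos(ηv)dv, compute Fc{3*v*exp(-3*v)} 3*(9 - η^2)/(η^2 + 9)^2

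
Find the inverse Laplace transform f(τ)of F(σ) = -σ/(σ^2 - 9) -cosh(3 * τ)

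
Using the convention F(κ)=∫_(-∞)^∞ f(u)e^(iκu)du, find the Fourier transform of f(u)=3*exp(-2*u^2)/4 3*sqrt(2)*sqrt(pi)*exp(-κ^2/8)/8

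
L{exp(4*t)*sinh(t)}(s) 1/((s - 4)^2 - 1)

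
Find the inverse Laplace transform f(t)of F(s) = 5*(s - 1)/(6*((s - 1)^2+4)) 5*exp(t)*cos(2*t)/6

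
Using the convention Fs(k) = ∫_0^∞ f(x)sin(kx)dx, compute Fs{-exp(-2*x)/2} -k/(2*k^2 + 8)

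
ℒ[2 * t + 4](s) 2/s^2 + 4/s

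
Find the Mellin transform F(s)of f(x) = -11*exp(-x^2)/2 -11*gamma(s/2)/4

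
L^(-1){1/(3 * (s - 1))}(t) exp(t)/3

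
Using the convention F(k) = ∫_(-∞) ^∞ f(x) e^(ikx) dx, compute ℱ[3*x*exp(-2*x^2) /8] 3*sqrt(2)*I*sqrt(pi)*k*exp(-k^2/8) /64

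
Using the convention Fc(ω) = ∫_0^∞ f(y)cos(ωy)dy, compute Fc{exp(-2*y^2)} sqrt(2)*sqrt(pi)*exp(-ω^2/8)/4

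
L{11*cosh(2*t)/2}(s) 11*s/(2*(s^2 - 4))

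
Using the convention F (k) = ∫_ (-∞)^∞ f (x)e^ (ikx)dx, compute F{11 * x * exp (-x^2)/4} 11 * I * sqrt (pi) * k * exp (-k^2/4)/8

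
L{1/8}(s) 1/(8*s)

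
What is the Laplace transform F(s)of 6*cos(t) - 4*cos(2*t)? 6*s/(s^2 + 1) - 4*s/(s^2 + 4)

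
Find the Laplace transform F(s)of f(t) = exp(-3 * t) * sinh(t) 1/((s + 3)^2 - 1)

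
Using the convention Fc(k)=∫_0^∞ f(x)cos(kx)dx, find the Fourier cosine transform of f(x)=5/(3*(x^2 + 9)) 5*pi*exp(-3*k)/18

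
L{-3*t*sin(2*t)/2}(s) -6*s/(s^2 + 4)^2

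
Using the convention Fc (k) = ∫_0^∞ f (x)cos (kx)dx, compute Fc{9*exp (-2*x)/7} 18/ (7*(k^2 + 4))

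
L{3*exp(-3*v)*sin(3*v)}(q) 9/((q + 3)^2 + 9)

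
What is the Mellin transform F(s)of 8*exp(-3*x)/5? 8*gamma(s)/(5*3^s)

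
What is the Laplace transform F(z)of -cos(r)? -z/(z^2 + 1)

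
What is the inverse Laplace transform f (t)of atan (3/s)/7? sin (3*t)/ (7*t)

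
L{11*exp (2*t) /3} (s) 11/ (3*(s - 2) ) 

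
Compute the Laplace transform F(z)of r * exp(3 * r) (z - 3)^(-2)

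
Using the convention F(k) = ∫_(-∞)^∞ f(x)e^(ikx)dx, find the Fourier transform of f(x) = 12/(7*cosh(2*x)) 6*pi/(7*cosh(pi*k/4))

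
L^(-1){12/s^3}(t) 6*t^2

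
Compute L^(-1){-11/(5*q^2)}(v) -11*v/5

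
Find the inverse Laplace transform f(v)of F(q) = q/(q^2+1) cos(v)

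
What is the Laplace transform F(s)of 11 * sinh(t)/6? 11/(6 * (s^2 - 1))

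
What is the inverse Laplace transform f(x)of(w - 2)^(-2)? x*exp(2*x)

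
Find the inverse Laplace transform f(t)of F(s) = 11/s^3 11*t^2/2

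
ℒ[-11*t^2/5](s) -22/(5*s^3)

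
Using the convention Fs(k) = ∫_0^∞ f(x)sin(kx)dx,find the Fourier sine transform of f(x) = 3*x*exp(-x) 6*k/(k^2 + 1)^2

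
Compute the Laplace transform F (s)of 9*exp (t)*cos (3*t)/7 9*(s - 1)/ (7*( (s - 1)^2 + 9))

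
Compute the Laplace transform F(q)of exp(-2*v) 1/(q + 2)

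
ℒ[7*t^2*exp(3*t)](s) 14/(s - 3)^3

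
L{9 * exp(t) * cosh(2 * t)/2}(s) 9 * (s - 1)/(2 * ((s - 1)^2 - 4))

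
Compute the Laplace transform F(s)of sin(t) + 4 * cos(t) 1/(s^2 + 1) + 4 * s/(s^2 + 1)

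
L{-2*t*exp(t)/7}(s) -2/(7*(s - 1)^2)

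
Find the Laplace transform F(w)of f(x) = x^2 2/w^3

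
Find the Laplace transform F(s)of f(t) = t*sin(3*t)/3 2*s/(s^2 + 9)^2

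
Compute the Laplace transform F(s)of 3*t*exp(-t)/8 3/(8*(s + 1)^2)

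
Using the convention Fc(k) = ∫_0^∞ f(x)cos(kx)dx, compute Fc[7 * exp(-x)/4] 7/(4 * (k^2 + 1))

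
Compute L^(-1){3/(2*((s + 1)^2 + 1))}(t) 3*exp(-t)*sin(t)/2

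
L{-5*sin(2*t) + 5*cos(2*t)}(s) 5*s/(s^2 + 4) - 10/(s^2 + 4)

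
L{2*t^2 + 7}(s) 7/s + 4/s^3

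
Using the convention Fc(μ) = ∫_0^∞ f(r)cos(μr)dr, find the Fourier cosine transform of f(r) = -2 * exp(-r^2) -sqrt(pi) * exp(-μ^2/4)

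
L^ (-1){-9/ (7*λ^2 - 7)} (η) -9*sinh (η)/7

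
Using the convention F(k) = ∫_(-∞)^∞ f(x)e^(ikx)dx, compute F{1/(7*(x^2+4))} pi*exp(-2*Abs(k))/14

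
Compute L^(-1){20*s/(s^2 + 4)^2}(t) 5*t*sin(2*t)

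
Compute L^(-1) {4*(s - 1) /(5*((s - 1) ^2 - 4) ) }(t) 4*exp(t)*cosh(2*t) /5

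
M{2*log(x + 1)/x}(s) -2*pi*csc(pi*s)/(s - 1)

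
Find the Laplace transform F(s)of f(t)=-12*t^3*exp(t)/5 -72/(5*(s - 1)^4)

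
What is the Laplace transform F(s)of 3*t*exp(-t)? 3/(s + 1)^2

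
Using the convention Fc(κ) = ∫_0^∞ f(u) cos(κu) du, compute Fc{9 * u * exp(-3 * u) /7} 9 * (9 - κ^2) /(7 * (κ^2+9) ^2) 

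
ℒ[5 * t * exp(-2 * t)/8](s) 5/(8 * (s + 2)^2)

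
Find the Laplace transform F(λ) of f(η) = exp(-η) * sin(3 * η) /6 1/(2 * ((λ + 1) ^2 + 9) ) 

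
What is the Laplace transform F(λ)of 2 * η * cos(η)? 2 * (λ^2 - 1)/(λ^2 + 1)^2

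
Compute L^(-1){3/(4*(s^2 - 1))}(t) 3*sinh(t)/4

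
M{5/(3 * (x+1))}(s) 5 * pi * csc(pi * s)/3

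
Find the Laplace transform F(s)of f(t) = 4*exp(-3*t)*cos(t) 4*(s + 3)/((s + 3)^2 + 1)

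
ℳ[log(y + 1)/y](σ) -pi*csc(pi*σ)/(σ - 1)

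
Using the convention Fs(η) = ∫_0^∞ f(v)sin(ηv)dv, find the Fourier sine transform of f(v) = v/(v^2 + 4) pi*exp(-2*η)/2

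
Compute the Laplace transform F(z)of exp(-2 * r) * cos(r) (z + 2)/((z + 2)^2 + 1)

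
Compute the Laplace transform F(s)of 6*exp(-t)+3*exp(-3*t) 6/(s+1)+3/(s+3)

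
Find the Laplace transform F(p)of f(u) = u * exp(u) (p - 1)^(-2)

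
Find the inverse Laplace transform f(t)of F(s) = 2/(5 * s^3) t^2/5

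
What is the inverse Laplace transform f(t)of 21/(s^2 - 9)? 7 * sinh(3 * t)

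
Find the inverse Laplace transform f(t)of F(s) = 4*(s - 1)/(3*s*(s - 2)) 4*exp(t)*cosh(t)/3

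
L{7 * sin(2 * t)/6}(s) 7/(3 * (s^2+4))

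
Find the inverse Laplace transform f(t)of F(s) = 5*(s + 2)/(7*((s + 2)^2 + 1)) 5*exp(-2*t)*cos(t)/7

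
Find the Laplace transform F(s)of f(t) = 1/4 1/(4*s)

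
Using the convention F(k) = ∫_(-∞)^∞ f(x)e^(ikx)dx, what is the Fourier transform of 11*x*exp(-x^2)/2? 11*I*sqrt(pi)*k*exp(-k^2/4)/4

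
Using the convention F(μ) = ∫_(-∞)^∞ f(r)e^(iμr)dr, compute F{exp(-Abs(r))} 2/(μ^2 + 1)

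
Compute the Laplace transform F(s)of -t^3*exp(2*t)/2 -3/(s - 2)^4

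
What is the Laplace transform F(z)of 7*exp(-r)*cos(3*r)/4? 7*(z + 1)/(4*((z + 1)^2 + 9))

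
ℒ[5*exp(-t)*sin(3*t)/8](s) 15/(8*((s + 1)^2 + 9))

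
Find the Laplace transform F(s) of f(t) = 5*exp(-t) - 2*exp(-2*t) 5/(s + 1) - 2/(s + 2) 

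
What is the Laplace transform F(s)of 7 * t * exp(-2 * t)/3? 7/(3 * (s + 2)^2)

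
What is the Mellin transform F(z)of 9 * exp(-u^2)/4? 9 * gamma(z/2)/8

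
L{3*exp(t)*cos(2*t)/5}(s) 3*(s - 1)/(5*((s - 1)^2+4))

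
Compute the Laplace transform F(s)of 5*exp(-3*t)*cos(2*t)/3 5*(s+3)/(3*((s+3)^2+4))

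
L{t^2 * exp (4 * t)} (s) 2/ (s - 4)^3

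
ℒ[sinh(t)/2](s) 1/(2 * (s^2-1))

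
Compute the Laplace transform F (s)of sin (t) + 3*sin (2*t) 1/ (s^2 + 1) + 6/ (s^2 + 4)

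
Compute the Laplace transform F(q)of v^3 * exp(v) 6/(q - 1)^4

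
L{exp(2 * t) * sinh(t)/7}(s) 1/(7 * ((s - 2)^2 - 1))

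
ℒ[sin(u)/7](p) 1/(7 * (p^2 + 1))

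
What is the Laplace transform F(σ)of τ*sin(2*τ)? 4*σ/(σ^2 + 4)^2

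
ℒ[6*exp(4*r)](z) 6/(z - 4)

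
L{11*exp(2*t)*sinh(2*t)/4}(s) 11/(2*s*(s - 4))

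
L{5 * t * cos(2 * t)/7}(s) 5 * (s^2 - 4)/(7 * (s^2 + 4)^2)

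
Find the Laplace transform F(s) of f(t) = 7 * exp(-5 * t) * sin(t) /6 7/(6 * ((s + 5) ^2 + 1) ) 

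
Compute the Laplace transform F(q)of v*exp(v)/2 1/(2*(q - 1)^2)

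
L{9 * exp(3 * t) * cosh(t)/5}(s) 9 * (s - 3)/(5 * ((s - 3)^2-1))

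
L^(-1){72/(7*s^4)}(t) 12*t^3/7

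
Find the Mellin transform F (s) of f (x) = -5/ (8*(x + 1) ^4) 5*pi*(s - 3)*(s - 2)*(s - 1) / (48*sin (pi*s) ) 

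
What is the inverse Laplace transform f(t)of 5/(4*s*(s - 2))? 5*exp(t)*sinh(t)/4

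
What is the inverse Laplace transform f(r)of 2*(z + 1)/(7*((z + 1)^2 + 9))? 2*exp(-r)*cos(3*r)/7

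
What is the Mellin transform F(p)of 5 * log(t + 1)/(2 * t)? -5 * pi * csc(pi * p)/(2 * p - 2)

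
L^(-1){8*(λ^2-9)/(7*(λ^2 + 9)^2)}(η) 8*η*cos(3*η)/7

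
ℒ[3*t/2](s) 3/ (2*s^2)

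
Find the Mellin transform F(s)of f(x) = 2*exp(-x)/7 2*gamma(s)/7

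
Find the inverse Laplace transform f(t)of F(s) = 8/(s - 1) 8*exp(t)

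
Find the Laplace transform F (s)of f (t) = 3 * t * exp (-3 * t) 3/ (s + 3)^2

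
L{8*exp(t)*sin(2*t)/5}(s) 16/(5*((s - 1)^2 + 4))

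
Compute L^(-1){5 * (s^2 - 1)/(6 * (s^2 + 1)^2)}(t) 5 * t * cos(t)/6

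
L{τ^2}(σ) 2/σ^3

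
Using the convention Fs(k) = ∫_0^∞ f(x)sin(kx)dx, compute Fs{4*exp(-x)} 4*k/(k^2 + 1)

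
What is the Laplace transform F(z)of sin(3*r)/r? atan(3/z)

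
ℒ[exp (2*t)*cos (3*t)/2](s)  (s - 2)/ (2*( (s - 2)^2 + 9))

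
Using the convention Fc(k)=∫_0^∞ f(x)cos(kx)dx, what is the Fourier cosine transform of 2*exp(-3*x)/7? 6/(7*(k^2 + 9))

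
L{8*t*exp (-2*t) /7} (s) 8/ (7*(s + 2) ^2) 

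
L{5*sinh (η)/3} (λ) 5/ (3*(λ^2 - 1))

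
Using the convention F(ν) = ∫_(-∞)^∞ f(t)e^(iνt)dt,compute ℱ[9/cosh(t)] 9*pi/cosh(pi*ν/2)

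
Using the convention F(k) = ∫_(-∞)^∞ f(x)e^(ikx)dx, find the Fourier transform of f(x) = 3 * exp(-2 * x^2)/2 3 * sqrt(2) * sqrt(pi) * exp(-k^2/8)/4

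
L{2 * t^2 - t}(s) 4/s^3 - 1/s^2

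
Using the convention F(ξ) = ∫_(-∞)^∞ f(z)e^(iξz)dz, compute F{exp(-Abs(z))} 2/(ξ^2 + 1)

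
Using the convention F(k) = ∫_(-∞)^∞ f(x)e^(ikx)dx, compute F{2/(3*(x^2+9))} 2*pi*exp(-3*Abs(k))/9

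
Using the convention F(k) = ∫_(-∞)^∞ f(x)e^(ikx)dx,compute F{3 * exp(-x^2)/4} 3 * sqrt(pi) * exp(-k^2/4)/4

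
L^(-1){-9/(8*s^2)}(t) -9*t/8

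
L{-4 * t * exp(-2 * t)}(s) -4/(s+2)^2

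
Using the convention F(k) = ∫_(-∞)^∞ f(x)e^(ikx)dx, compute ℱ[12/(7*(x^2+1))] 12*pi*exp(-Abs(k))/7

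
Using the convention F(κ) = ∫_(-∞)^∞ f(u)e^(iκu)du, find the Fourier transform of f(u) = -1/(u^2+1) -pi*exp(-Abs(κ))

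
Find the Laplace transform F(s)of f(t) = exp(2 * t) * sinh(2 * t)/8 1/(4 * s * (s - 4))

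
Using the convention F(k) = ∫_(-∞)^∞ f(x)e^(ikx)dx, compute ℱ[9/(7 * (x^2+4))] 9 * pi * exp(-2 * Abs(k))/14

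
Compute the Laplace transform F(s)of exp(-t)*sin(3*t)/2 3/(2*((s + 1)^2 + 9))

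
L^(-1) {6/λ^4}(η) η^3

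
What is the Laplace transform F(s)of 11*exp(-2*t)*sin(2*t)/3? 22/(3*((s+2)^2+4))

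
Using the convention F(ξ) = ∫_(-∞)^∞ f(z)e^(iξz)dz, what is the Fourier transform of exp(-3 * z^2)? sqrt(3) * sqrt(pi) * exp(-ξ^2/12)/3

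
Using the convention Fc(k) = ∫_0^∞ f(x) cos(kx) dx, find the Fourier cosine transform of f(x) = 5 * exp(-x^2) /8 5 * sqrt(pi) * exp(-k^2/4) /16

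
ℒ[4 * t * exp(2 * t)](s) 4/(s - 2)^2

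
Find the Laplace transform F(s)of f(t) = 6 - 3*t 6/s - 3/s^2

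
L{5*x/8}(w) 5/(8*w^2)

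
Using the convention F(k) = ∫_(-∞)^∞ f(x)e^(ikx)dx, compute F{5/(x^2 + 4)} 5*pi*exp(-2*Abs(k))/2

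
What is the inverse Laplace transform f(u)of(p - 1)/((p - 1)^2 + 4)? exp(u)*cos(2*u)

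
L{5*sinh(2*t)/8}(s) 5/(4*(s^2 - 4))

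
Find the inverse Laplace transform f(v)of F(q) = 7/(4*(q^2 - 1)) 7*sinh(v)/4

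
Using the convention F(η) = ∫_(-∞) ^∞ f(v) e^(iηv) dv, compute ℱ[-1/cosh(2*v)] -pi/(2*cosh(pi*η/4) ) 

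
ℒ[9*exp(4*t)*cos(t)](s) 9*(s - 4)/((s - 4)^2 + 1)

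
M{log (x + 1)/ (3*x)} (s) -pi*csc (pi*s)/ (3*s - 3)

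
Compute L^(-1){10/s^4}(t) 5 * t^3/3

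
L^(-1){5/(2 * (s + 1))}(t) 5 * exp(-t)/2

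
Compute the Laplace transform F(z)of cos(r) z/(z^2 + 1)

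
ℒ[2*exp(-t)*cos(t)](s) 2*(s + 1)/((s + 1)^2 + 1)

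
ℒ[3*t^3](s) 18/s^4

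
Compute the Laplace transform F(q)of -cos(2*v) -q/(q^2 + 4)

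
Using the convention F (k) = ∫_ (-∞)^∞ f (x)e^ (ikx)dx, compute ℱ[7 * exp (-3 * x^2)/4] 7 * sqrt (3) * sqrt (pi) * exp (-k^2/12)/12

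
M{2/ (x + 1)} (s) 2*pi*csc (pi*s)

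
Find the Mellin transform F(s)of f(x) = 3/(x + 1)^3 3*pi*(s - 2)*(s - 1)/(2*sin(pi*s))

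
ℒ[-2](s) -2/s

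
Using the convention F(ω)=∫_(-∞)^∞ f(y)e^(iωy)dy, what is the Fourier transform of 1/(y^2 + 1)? pi * exp(-Abs(ω))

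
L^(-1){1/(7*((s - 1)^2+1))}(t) exp(t)*sin(t)/7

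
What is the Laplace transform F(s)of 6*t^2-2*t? 12/s^3-2/s^2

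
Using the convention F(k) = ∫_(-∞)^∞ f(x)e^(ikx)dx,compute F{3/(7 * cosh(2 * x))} 3 * pi/(14 * cosh(pi * k/4))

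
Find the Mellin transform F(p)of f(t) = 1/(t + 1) pi * csc(pi * p)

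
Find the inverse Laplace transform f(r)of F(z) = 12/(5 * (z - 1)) 12 * exp(r)/5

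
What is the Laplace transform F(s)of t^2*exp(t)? 2/(s - 1)^3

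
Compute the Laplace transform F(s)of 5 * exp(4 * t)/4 5/(4 * (s - 4))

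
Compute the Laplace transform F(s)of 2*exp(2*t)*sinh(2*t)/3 4/(3*s*(s - 4))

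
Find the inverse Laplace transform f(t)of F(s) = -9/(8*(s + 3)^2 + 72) -3*exp(-3*t)*sin(3*t)/8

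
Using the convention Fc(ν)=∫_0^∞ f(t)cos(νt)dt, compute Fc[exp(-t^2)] sqrt(pi)*exp(-ν^2/4)/2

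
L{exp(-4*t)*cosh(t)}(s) (s + 4)/((s + 4)^2 - 1)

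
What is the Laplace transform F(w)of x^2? 2/w^3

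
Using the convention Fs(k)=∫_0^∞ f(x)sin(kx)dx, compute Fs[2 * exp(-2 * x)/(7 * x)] 2 * atan(k/2)/7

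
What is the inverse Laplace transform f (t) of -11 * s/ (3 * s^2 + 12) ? -11 * cos (2 * t) /3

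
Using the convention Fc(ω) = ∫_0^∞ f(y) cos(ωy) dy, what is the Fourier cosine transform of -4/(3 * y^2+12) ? -pi * exp(-2 * ω) /3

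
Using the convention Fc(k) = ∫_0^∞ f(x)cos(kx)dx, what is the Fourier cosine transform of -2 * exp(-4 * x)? -8/(k^2 + 16)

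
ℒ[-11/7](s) -11/(7 * s)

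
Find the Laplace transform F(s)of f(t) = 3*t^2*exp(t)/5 6/(5*(s - 1)^3)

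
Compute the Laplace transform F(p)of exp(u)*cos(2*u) (p - 1)/((p - 1)^2 + 4)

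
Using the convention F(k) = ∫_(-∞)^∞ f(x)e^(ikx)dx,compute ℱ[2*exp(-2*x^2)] sqrt(2)*sqrt(pi)*exp(-k^2/8)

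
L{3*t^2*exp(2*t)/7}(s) 6/(7*(s - 2)^3)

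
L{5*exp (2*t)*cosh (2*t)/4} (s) 5*(s - 2)/ (4*s*(s - 4))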